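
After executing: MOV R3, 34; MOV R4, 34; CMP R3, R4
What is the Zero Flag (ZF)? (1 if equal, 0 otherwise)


Register state trace:
  MOV R3, 34  → R3 = 34
  MOV R4, 34  → R4 = 34
  CMP R3, R4  → computes 34 - 34 = 0
  Result is zero, so values are equal
ZF = 1

1


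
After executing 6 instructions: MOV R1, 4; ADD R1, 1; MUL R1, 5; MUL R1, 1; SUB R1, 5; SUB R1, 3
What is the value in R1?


Register state trace:
  MOV R1, 4  → R1 = 4
  ADD R1, 1  → R1 = 4 + 1 = 5
  MUL R1, 5  → R1 = 5 * 5 = 25
  MUL R1, 1  → R1 = 25 * 1 = 25
  SUB R1, 5  → R1 = 25 - 5 = 20
  SUB R1, 3  → R1 = 20 - 3 = 17
Final: R1 = 17

17


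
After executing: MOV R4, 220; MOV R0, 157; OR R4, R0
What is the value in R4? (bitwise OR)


Register state trace:
  MOV R4, 220  → R4 = 220 (0b11011100)
  MOV R0, 157  → R0 = 157 (0b10011101)
  OR R4, R0   → R4 = 220 OR 157 = 221 (0b11011101)
Final: R4 = 221

221


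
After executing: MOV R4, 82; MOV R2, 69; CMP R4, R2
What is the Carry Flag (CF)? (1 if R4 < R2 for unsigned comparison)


Register state trace:
  MOV R4, 82  → R4 = 82
  MOV R2, 69  → R2 = 69
  CMP R4, R2  → unsigned 82 - 69: no borrow
  82 >= 69, so CF = 0
CF = 0

0


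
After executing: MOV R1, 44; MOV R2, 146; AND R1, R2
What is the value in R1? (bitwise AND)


Register state trace:
  MOV R1, 44  → R1 = 44 (0b00101100)
  MOV R2, 146  → R2 = 146 (0b10010010)
  AND R1, R2  → R1 = 44 AND 146 = 0 (0b00000000)
Final: R1 = 0

0


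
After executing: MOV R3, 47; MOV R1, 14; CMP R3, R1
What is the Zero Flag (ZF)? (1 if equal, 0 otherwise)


Register state trace:
  MOV R3, 47  → R3 = 47
  MOV R1, 14  → R1 = 14
  CMP R3, R1  → computes 47 - 14 = 33
  Result is nonzero, so values are not equal
ZF = 0

0


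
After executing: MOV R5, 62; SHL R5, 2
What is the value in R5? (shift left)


Register state trace:
  MOV R5, 62  → R5 = 62
  SHL R5, 2  → R5 = 62 << 2 = 62 * 2^2 = 248
Final: R5 = 248

248


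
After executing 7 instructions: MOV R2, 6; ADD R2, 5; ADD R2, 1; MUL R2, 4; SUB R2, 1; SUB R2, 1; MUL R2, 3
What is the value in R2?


Register state trace:
  MOV R2, 6  → R2 = 6
  ADD R2, 5  → R2 = 6 + 5 = 11
  ADD R2, 1  → R2 = 11 + 1 = 12
  MUL R2, 4  → R2 = 12 * 4 = 48
  SUB R2, 1  → R2 = 48 - 1 = 47
  SUB R2, 1  → R2 = 47 - 1 = 46
  MUL R2, 3  → R2 = 46 * 3 = 138
Final: R2 = 138

138


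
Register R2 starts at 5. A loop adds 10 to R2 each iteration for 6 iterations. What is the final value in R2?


Starting value: R2 = 5
  Iter 1: R2 = 5 + 10 = 15
  Iter 2: R2 = 15 + 10 = 25
  Iter 3: R2 = 25 + 10 = 35
  Iter 4: R2 = 35 + 10 = 45
  Iter 5: R2 = 45 + 10 = 55
  Iter 6: R2 = 55 + 10 = 65
Final: R2 = 65

65


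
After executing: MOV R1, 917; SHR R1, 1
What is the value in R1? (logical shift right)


Register state trace:
  MOV R1, 917  → R1 = 917
  SHR R1, 1  → R1 = 917 >> 1 = 917 // 2^1 = 458
Final: R1 = 458

458


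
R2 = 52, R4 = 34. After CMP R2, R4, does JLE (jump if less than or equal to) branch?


Trace:
  R2 = 52, R4 = 34
  CMP R2, R4  → compares 52 vs 34
  JLE checks: is 52 less than or equal to 34?
  52 > 34, so condition is false
Branch taken: No

No


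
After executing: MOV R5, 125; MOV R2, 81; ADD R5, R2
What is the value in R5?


Register state trace:
  MOV R5, 125  → R5 = 125
  MOV R2, 81  → R2 = 81
  ADD R5, R2  → R5 = 125 + 81 = 206
Final: R5 = 206

206


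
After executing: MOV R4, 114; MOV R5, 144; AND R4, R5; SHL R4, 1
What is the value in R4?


Register state trace:
  MOV R4, 114  → R4 = 114 (0b01110010)
  MOV R5, 144  → R5 = 144 (0b10010000)
  AND R4, R5  → R4 = 114 AND 144 = 16 (0b00010000)
  SHL R4, 1  → R4 = 16 << 1 = 32
Final: R4 = 32

32


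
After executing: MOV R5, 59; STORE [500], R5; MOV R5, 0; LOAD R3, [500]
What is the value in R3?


Register and memory trace:
  MOV R5, 59  → R5 = 59
  STORE [500], R5  → mem[500] = 59
  MOV R5, 0  → R5 = 0
  LOAD R3, [500]  → R3 = mem[500] = 59
Final: R3 = 59

59


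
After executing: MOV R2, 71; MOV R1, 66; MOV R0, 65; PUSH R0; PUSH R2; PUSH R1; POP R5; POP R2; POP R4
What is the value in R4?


Stack trace (top is rightmost):
  MOV R2, 71  → R2 = 71
  MOV R1, 66  → R1 = 66
  MOV R0, 65  → R0 = 65
  PUSH R0  → stack: [65]
  PUSH R2  → stack: [65, 71]
  PUSH R1  → stack: [65, 71, 66]
  POP R5  → R5 = 66, stack: [65, 71]
  POP R2  → R2 = 71, stack: [65]
  POP R4  → R4 = 65, stack: []
Final: R4 = 65

65


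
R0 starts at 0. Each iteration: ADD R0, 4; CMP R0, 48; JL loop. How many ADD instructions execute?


Loop trace (R0 starts at 0, target 48, step 4):
  ADD #1: R0 = 0 + 4 = 4  → 4 < 48, loop
  ADD #2: R0 = 4 + 4 = 8  → 8 < 48, loop
  ADD #3: R0 = 8 + 4 = 12  → 12 < 48, loop
  ADD #4: R0 = 12 + 4 = 16  → 16 < 48, loop
  ADD #5: R0 = 16 + 4 = 20  → 20 < 48, loop
  ADD #6: R0 = 20 + 4 = 24  → 24 < 48, loop
  ADD #7: R0 = 24 + 4 = 28  → 28 < 48, loop
  ADD #8: R0 = 28 + 4 = 32  → 32 < 48, loop
  ADD #9: R0 = 32 + 4 = 36  → 36 < 48, loop
  ADD #10: R0 = 36 + 4 = 40  → 40 < 48, loop
  ADD #11: R0 = 40 + 4 = 44  → 44 < 48, loop
  ADD #12: R0 = 44 + 4 = 48  → 48 >= 48, exit
Total ADD instructions: 12

12


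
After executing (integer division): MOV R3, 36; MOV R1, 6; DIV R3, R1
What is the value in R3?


Register state trace:
  MOV R3, 36  → R3 = 36
  MOV R1, 6  → R1 = 6
  DIV R3, R1  → R3 = 36 // 6 = 6
Final: R3 = 6

6


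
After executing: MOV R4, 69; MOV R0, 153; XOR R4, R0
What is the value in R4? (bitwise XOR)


Register state trace:
  MOV R4, 69  → R4 = 69 (0b01000101)
  MOV R0, 153  → R0 = 153 (0b10011001)
  XOR R4, R0  → R4 = 69 XOR 153 = 220 (0b11011100)
Final: R4 = 220

220


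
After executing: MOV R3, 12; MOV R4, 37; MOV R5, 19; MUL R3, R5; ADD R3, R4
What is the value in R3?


Register state trace:
  MOV R3, 12  → R3 = 12
  MOV R4, 37  → R4 = 37
  MOV R5, 19  → R5 = 19
  MUL R3, R5  → R3 = 12 * 19 = 228
  ADD R3, R4  → R3 = 228 + 37 = 265
Final: R3 = 265

265


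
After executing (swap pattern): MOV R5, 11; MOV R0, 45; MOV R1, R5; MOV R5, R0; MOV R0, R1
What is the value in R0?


Register state trace (swap pattern):
  MOV R5, 11  → R5 = 11
  MOV R0, 45  → R0 = 45
  MOV R1, R5  → R1 = 11  (save R5)
  MOV R5, R0  → R5 = 45  (R5 gets R0's value)
  MOV R0, R1  → R0 = 11  (R0 gets saved value)
Final: R0 = 11

11


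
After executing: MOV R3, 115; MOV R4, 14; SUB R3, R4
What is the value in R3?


Register state trace:
  MOV R3, 115  → R3 = 115
  MOV R4, 14  → R4 = 14
  SUB R3, R4  → R3 = 115 - 14 = 101
Final: R3 = 101

101


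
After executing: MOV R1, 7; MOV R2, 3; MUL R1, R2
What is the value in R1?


Register state trace:
  MOV R1, 7  → R1 = 7
  MOV R2, 3  → R2 = 3
  MUL R1, R2  → R1 = 7 * 3 = 21
Final: R1 = 21

21


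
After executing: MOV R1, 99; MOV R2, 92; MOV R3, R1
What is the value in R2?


Register state trace:
  MOV R1, 99  → R1 = 99
  MOV R2, 92  → R2 = 92
  MOV R3, R1  → R3 = 99
Final: R2 = 92

92


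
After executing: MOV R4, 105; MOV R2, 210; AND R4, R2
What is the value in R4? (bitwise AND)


Register state trace:
  MOV R4, 105  → R4 = 105 (0b01101001)
  MOV R2, 210  → R2 = 210 (0b11010010)
  AND R4, R2  → R4 = 105 AND 210 = 64 (0b01000000)
Final: R4 = 64

64


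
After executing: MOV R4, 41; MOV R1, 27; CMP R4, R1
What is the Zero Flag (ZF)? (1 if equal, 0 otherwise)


Register state trace:
  MOV R4, 41  → R4 = 41
  MOV R1, 27  → R1 = 27
  CMP R4, R1  → computes 41 - 27 = 14
  Result is nonzero, so values are not equal
ZF = 0

0


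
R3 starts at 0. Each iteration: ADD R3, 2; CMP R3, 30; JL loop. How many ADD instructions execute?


Loop trace (R3 starts at 0, target 30, step 2):
  ADD #1: R3 = 0 + 2 = 2  → 2 < 30, loop
  ADD #2: R3 = 2 + 2 = 4  → 4 < 30, loop
  ADD #3: R3 = 4 + 2 = 6  → 6 < 30, loop
  ADD #4: R3 = 6 + 2 = 8  → 8 < 30, loop
  ADD #5: R3 = 8 + 2 = 10  → 10 < 30, loop
  ADD #6: R3 = 10 + 2 = 12  → 12 < 30, loop
  ADD #7: R3 = 12 + 2 = 14  → 14 < 30, loop
  ADD #8: R3 = 14 + 2 = 16  → 16 < 30, loop
  ADD #9: R3 = 16 + 2 = 18  → 18 < 30, loop
  ADD #10: R3 = 18 + 2 = 20  → 20 < 30, loop
  ADD #11: R3 = 20 + 2 = 22  → 22 < 30, loop
  ADD #12: R3 = 22 + 2 = 24  → 24 < 30, loop
  ADD #13: R3 = 24 + 2 = 26  → 26 < 30, loop
  ADD #14: R3 = 26 + 2 = 28  → 28 < 30, loop
  ADD #15: R3 = 28 + 2 = 30  → 30 >= 30, exit
Total ADD instructions: 15

15


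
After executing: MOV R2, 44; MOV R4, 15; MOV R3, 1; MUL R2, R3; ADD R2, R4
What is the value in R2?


Register state trace:
  MOV R2, 44  → R2 = 44
  MOV R4, 15  → R4 = 15
  MOV R3, 1  → R3 = 1
  MUL R2, R3  → R2 = 44 * 1 = 44
  ADD R2, R4  → R2 = 44 + 15 = 59
Final: R2 = 59

59


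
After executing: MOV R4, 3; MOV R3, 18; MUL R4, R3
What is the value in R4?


Register state trace:
  MOV R4, 3  → R4 = 3
  MOV R3, 18  → R3 = 18
  MUL R4, R3  → R4 = 3 * 18 = 54
Final: R4 = 54

54


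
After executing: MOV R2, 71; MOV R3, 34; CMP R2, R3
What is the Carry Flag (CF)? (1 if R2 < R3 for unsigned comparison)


Register state trace:
  MOV R2, 71  → R2 = 71
  MOV R3, 34  → R3 = 34
  CMP R2, R3  → unsigned 71 - 34: no borrow
  71 >= 34, so CF = 0
CF = 0

0


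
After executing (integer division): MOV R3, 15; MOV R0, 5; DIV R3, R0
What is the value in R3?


Register state trace:
  MOV R3, 15  → R3 = 15
  MOV R0, 5  → R0 = 5
  DIV R3, R0  → R3 = 15 // 5 = 3
Final: R3 = 3

3


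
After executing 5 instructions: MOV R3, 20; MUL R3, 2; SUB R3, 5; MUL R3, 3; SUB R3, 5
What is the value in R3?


Register state trace:
  MOV R3, 20  → R3 = 20
  MUL R3, 2  → R3 = 20 * 2 = 40
  SUB R3, 5  → R3 = 40 - 5 = 35
  MUL R3, 3  → R3 = 35 * 3 = 105
  SUB R3, 5  → R3 = 105 - 5 = 100
Final: R3 = 100

100


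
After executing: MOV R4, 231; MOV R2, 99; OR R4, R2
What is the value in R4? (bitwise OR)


Register state trace:
  MOV R4, 231  → R4 = 231 (0b11100111)
  MOV R2, 99  → R2 = 99 (0b01100011)
  OR R4, R2   → R4 = 231 OR 99 = 231 (0b11100111)
Final: R4 = 231

231


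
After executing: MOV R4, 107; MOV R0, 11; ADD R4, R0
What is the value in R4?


Register state trace:
  MOV R4, 107  → R4 = 107
  MOV R0, 11  → R0 = 11
  ADD R4, R0  → R4 = 107 + 11 = 118
Final: R4 = 118

118


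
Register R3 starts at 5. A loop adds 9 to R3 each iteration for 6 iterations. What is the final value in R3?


Starting value: R3 = 5
  Iter 1: R3 = 5 + 9 = 14
  Iter 2: R3 = 14 + 9 = 23
  Iter 3: R3 = 23 + 9 = 32
  Iter 4: R3 = 32 + 9 = 41
  Iter 5: R3 = 41 + 9 = 50
  Iter 6: R3 = 50 + 9 = 59
Final: R3 = 59

59


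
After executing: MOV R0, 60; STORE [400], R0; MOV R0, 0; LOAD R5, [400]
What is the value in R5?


Register and memory trace:
  MOV R0, 60  → R0 = 60
  STORE [400], R0  → mem[400] = 60
  MOV R0, 0  → R0 = 0
  LOAD R5, [400]  → R5 = mem[400] = 60
Final: R5 = 60

60


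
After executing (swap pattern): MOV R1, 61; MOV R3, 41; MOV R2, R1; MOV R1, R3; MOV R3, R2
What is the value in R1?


Register state trace (swap pattern):
  MOV R1, 61  → R1 = 61
  MOV R3, 41  → R3 = 41
  MOV R2, R1  → R2 = 61  (save R1)
  MOV R1, R3  → R1 = 41  (R1 gets R3's value)
  MOV R3, R2  → R3 = 61  (R3 gets saved value)
Final: R1 = 41

41


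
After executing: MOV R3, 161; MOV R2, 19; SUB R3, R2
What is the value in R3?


Register state trace:
  MOV R3, 161  → R3 = 161
  MOV R2, 19  → R2 = 19
  SUB R3, R2  → R3 = 161 - 19 = 142
Final: R3 = 142

142


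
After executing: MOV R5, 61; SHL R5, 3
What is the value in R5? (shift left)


Register state trace:
  MOV R5, 61  → R5 = 61
  SHL R5, 3  → R5 = 61 << 3 = 61 * 2^3 = 488
Final: R5 = 488

488


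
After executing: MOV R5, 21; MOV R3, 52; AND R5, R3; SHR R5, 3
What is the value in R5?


Register state trace:
  MOV R5, 21  → R5 = 21 (0b00010101)
  MOV R3, 52  → R3 = 52 (0b00110100)
  AND R5, R3  → R5 = 21 AND 52 = 20 (0b00010100)
  SHR R5, 3  → R5 = 20 >> 3 = 2
Final: R5 = 2

2


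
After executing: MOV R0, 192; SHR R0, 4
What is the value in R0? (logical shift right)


Register state trace:
  MOV R0, 192  → R0 = 192
  SHR R0, 4  → R0 = 192 >> 4 = 192 // 2^4 = 12
Final: R0 = 12

12


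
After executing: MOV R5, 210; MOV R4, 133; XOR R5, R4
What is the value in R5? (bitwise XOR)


Register state trace:
  MOV R5, 210  → R5 = 210 (0b11010010)
  MOV R4, 133  → R4 = 133 (0b10000101)
  XOR R5, R4  → R5 = 210 XOR 133 = 87 (0b01010111)
Final: R5 = 87

87


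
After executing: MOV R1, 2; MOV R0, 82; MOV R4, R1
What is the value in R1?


Register state trace:
  MOV R1, 2  → R1 = 2
  MOV R0, 82  → R0 = 82
  MOV R4, R1  → R4 = 2
Final: R1 = 2

2


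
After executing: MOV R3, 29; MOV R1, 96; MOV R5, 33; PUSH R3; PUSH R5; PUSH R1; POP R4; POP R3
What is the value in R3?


Stack trace (top is rightmost):
  MOV R3, 29  → R3 = 29
  MOV R1, 96  → R1 = 96
  MOV R5, 33  → R5 = 33
  PUSH R3  → stack: [29]
  PUSH R5  → stack: [29, 33]
  PUSH R1  → stack: [29, 33, 96]
  POP R4  → R4 = 96, stack: [29, 33]
  POP R3  → R3 = 33, stack: [29]
Final: R3 = 33

33


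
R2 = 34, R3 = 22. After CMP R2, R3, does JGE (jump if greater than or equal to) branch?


Trace:
  R2 = 34, R3 = 22
  CMP R2, R3  → compares 34 vs 22
  JGE checks: is 34 greater than or equal to 22?
  34 > 22, so condition is true
Branch taken: Yes

Yes


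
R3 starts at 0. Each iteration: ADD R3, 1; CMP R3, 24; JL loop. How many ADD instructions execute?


Loop trace (R3 starts at 0, target 24, step 1):
  ADD #1: R3 = 0 + 1 = 1  → 1 < 24, loop
  ADD #2: R3 = 1 + 1 = 2  → 2 < 24, loop
  ADD #3: R3 = 2 + 1 = 3  → 3 < 24, loop
  ADD #4: R3 = 3 + 1 = 4  → 4 < 24, loop
  ADD #5: R3 = 4 + 1 = 5  → 5 < 24, loop
  ADD #6: R3 = 5 + 1 = 6  → 6 < 24, loop
  ADD #7: R3 = 6 + 1 = 7  → 7 < 24, loop
  ADD #8: R3 = 7 + 1 = 8  → 8 < 24, loop
  ADD #9: R3 = 8 + 1 = 9  → 9 < 24, loop
  ADD #10: R3 = 9 + 1 = 10  → 10 < 24, loop
  ADD #11: R3 = 10 + 1 = 11  → 11 < 24, loop
  ADD #12: R3 = 11 + 1 = 12  → 12 < 24, loop
  ADD #13: R3 = 12 + 1 = 13  → 13 < 24, loop
  ADD #14: R3 = 13 + 1 = 14  → 14 < 24, loop
  ADD #15: R3 = 14 + 1 = 15  → 15 < 24, loop
  ADD #16: R3 = 15 + 1 = 16  → 16 < 24, loop
  ADD #17: R3 = 16 + 1 = 17  → 17 < 24, loop
  ADD #18: R3 = 17 + 1 = 18  → 18 < 24, loop
  ADD #19: R3 = 18 + 1 = 19  → 19 < 24, loop
  ADD #20: R3 = 19 + 1 = 20  → 20 < 24, loop
  ADD #21: R3 = 20 + 1 = 21  → 21 < 24, loop
  ADD #22: R3 = 21 + 1 = 22  → 22 < 24, loop
  ADD #23: R3 = 22 + 1 = 23  → 23 < 24, loop
  ADD #24: R3 = 23 + 1 = 24  → 24 >= 24, exit
Total ADD instructions: 24

24


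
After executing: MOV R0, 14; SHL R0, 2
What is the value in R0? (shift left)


Register state trace:
  MOV R0, 14  → R0 = 14
  SHL R0, 2  → R0 = 14 << 2 = 14 * 2^2 = 56
Final: R0 = 56

56


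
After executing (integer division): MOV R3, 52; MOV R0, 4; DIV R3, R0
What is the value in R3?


Register state trace:
  MOV R3, 52  → R3 = 52
  MOV R0, 4  → R0 = 4
  DIV R3, R0  → R3 = 52 // 4 = 13
Final: R3 = 13

13


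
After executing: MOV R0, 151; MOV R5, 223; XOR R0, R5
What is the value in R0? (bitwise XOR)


Register state trace:
  MOV R0, 151  → R0 = 151 (0b10010111)
  MOV R5, 223  → R5 = 223 (0b11011111)
  XOR R0, R5  → R0 = 151 XOR 223 = 72 (0b01001000)
Final: R0 = 72

72


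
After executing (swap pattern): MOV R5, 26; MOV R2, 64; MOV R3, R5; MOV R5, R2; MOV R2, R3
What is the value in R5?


Register state trace (swap pattern):
  MOV R5, 26  → R5 = 26
  MOV R2, 64  → R2 = 64
  MOV R3, R5  → R3 = 26  (save R5)
  MOV R5, R2  → R5 = 64  (R5 gets R2's value)
  MOV R2, R3  → R2 = 26  (R2 gets saved value)
Final: R5 = 64

64


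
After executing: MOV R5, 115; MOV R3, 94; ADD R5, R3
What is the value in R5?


Register state trace:
  MOV R5, 115  → R5 = 115
  MOV R3, 94  → R3 = 94
  ADD R5, R3  → R5 = 115 + 94 = 209
Final: R5 = 209

209


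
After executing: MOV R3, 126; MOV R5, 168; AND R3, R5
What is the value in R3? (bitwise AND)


Register state trace:
  MOV R3, 126  → R3 = 126 (0b01111110)
  MOV R5, 168  → R5 = 168 (0b10101000)
  AND R3, R5  → R3 = 126 AND 168 = 40 (0b00101000)
Final: R3 = 40

40


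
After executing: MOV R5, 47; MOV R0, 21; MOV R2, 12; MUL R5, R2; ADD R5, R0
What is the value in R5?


Register state trace:
  MOV R5, 47  → R5 = 47
  MOV R0, 21  → R0 = 21
  MOV R2, 12  → R2 = 12
  MUL R5, R2  → R5 = 47 * 12 = 564
  ADD R5, R0  → R5 = 564 + 21 = 585
Final: R5 = 585

585


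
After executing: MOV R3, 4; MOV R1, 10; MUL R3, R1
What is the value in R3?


Register state trace:
  MOV R3, 4  → R3 = 4
  MOV R1, 10  → R1 = 10
  MUL R3, R1  → R3 = 4 * 10 = 40
Final: R3 = 40

40


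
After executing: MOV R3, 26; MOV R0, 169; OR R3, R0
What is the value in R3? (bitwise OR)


Register state trace:
  MOV R3, 26  → R3 = 26 (0b00011010)
  MOV R0, 169  → R0 = 169 (0b10101001)
  OR R3, R0   → R3 = 26 OR 169 = 187 (0b10111011)
Final: R3 = 187

187


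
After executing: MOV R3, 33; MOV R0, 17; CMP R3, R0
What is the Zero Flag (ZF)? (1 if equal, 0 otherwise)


Register state trace:
  MOV R3, 33  → R3 = 33
  MOV R0, 17  → R0 = 17
  CMP R3, R0  → computes 33 - 17 = 16
  Result is nonzero, so values are not equal
ZF = 0

0


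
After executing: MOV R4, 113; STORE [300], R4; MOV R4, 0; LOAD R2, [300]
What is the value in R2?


Register and memory trace:
  MOV R4, 113  → R4 = 113
  STORE [300], R4  → mem[300] = 113
  MOV R4, 0  → R4 = 0
  LOAD R2, [300]  → R2 = mem[300] = 113
Final: R2 = 113

113


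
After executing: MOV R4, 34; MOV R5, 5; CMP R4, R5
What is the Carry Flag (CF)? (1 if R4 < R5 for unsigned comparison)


Register state trace:
  MOV R4, 34  → R4 = 34
  MOV R5, 5  → R5 = 5
  CMP R4, R5  → unsigned 34 - 5: no borrow
  34 >= 5, so CF = 0
CF = 0

0


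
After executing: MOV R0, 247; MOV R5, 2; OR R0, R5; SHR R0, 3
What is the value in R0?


Register state trace:
  MOV R0, 247  → R0 = 247 (0b11110111)
  MOV R5, 2  → R5 = 2 (0b00000010)
  OR R0, R5  → R0 = 247 OR 2 = 247 (0b11110111)
  SHR R0, 3  → R0 = 247 >> 3 = 30
Final: R0 = 30

30


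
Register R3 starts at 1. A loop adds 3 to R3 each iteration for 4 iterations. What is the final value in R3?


Starting value: R3 = 1
  Iter 1: R3 = 1 + 3 = 4
  Iter 2: R3 = 4 + 3 = 7
  Iter 3: R3 = 7 + 3 = 10
  Iter 4: R3 = 10 + 3 = 13
Final: R3 = 13

13


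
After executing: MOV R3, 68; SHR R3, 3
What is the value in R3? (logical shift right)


Register state trace:
  MOV R3, 68  → R3 = 68
  SHR R3, 3  → R3 = 68 >> 3 = 68 // 2^3 = 8
Final: R3 = 8

8


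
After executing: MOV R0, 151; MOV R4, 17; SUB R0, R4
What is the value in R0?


Register state trace:
  MOV R0, 151  → R0 = 151
  MOV R4, 17  → R4 = 17
  SUB R0, R4  → R0 = 151 - 17 = 134
Final: R0 = 134

134


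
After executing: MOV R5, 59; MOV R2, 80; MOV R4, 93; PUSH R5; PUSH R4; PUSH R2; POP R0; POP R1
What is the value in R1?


Stack trace (top is rightmost):
  MOV R5, 59  → R5 = 59
  MOV R2, 80  → R2 = 80
  MOV R4, 93  → R4 = 93
  PUSH R5  → stack: [59]
  PUSH R4  → stack: [59, 93]
  PUSH R2  → stack: [59, 93, 80]
  POP R0  → R0 = 80, stack: [59, 93]
  POP R1  → R1 = 93, stack: [59]
Final: R1 = 93

93


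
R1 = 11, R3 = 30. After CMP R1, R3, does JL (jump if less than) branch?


Trace:
  R1 = 11, R3 = 30
  CMP R1, R3  → compares 11 vs 30
  JL checks: is 11 less than 30?
  11 < 30, so condition is true
Branch taken: Yes

Yes


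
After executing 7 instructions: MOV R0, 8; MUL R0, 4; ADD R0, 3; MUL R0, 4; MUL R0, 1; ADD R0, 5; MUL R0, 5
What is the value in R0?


Register state trace:
  MOV R0, 8  → R0 = 8
  MUL R0, 4  → R0 = 8 * 4 = 32
  ADD R0, 3  → R0 = 32 + 3 = 35
  MUL R0, 4  → R0 = 35 * 4 = 140
  MUL R0, 1  → R0 = 140 * 1 = 140
  ADD R0, 5  → R0 = 140 + 5 = 145
  MUL R0, 5  → R0 = 145 * 5 = 725
Final: R0 = 725

725


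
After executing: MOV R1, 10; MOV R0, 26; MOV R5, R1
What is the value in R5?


Register state trace:
  MOV R1, 10  → R1 = 10
  MOV R0, 26  → R0 = 26
  MOV R5, R1  → R5 = 10
Final: R5 = 10

10


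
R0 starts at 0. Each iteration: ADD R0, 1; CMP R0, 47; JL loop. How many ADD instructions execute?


Loop trace (R0 starts at 0, target 47, step 1):
  ADD #1: R0 = 0 + 1 = 1  → 1 < 47, loop
  ADD #2: R0 = 1 + 1 = 2  → 2 < 47, loop
  ADD #3: R0 = 2 + 1 = 3  → 3 < 47, loop
  ADD #4: R0 = 3 + 1 = 4  → 4 < 47, loop
  ADD #5: R0 = 4 + 1 = 5  → 5 < 47, loop
  ADD #6: R0 = 5 + 1 = 6  → 6 < 47, loop
  ADD #7: R0 = 6 + 1 = 7  → 7 < 47, loop
  ADD #8: R0 = 7 + 1 = 8  → 8 < 47, loop
  ADD #9: R0 = 8 + 1 = 9  → 9 < 47, loop
  ADD #10: R0 = 9 + 1 = 10  → 10 < 47, loop
  ADD #11: R0 = 10 + 1 = 11  → 11 < 47, loop
  ADD #12: R0 = 11 + 1 = 12  → 12 < 47, loop
  ADD #13: R0 = 12 + 1 = 13  → 13 < 47, loop
  ADD #14: R0 = 13 + 1 = 14  → 14 < 47, loop
  ADD #15: R0 = 14 + 1 = 15  → 15 < 47, loop
  ADD #16: R0 = 15 + 1 = 16  → 16 < 47, loop
  ADD #17: R0 = 16 + 1 = 17  → 17 < 47, loop
  ADD #18: R0 = 17 + 1 = 18  → 18 < 47, loop
  ADD #19: R0 = 18 + 1 = 19  → 19 < 47, loop
  ADD #20: R0 = 19 + 1 = 20  → 20 < 47, loop
  ADD #21: R0 = 20 + 1 = 21  → 21 < 47, loop
  ADD #22: R0 = 21 + 1 = 22  → 22 < 47, loop
  ADD #23: R0 = 22 + 1 = 23  → 23 < 47, loop
  ADD #24: R0 = 23 + 1 = 24  → 24 < 47, loop
  ADD #25: R0 = 24 + 1 = 25  → 25 < 47, loop
  ADD #26: R0 = 25 + 1 = 26  → 26 < 47, loop
  ADD #27: R0 = 26 + 1 = 27  → 27 < 47, loop
  ADD #28: R0 = 27 + 1 = 28  → 28 < 47, loop
  ADD #29: R0 = 28 + 1 = 29  → 29 < 47, loop
  ADD #30: R0 = 29 + 1 = 30  → 30 < 47, loop
  ADD #31: R0 = 30 + 1 = 31  → 31 < 47, loop
  ADD #32: R0 = 31 + 1 = 32  → 32 < 47, loop
  ADD #33: R0 = 32 + 1 = 33  → 33 < 47, loop
  ADD #34: R0 = 33 + 1 = 34  → 34 < 47, loop
  ADD #35: R0 = 34 + 1 = 35  → 35 < 47, loop
  ADD #36: R0 = 35 + 1 = 36  → 36 < 47, loop
  ADD #37: R0 = 36 + 1 = 37  → 37 < 47, loop
  ADD #38: R0 = 37 + 1 = 38  → 38 < 47, loop
  ADD #39: R0 = 38 + 1 = 39  → 39 < 47, loop
  ADD #40: R0 = 39 + 1 = 40  → 40 < 47, loop
  ADD #41: R0 = 40 + 1 = 41  → 41 < 47, loop
  ADD #42: R0 = 41 + 1 = 42  → 42 < 47, loop
  ADD #43: R0 = 42 + 1 = 43  → 43 < 47, loop
  ADD #44: R0 = 43 + 1 = 44  → 44 < 47, loop
  ADD #45: R0 = 44 + 1 = 45  → 45 < 47, loop
  ADD #46: R0 = 45 + 1 = 46  → 46 < 47, loop
  ADD #47: R0 = 46 + 1 = 47  → 47 >= 47, exit
Total ADD instructions: 47

47


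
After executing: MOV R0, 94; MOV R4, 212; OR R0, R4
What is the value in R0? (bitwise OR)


Register state trace:
  MOV R0, 94  → R0 = 94 (0b01011110)
  MOV R4, 212  → R4 = 212 (0b11010100)
  OR R0, R4   → R0 = 94 OR 212 = 222 (0b11011110)
Final: R0 = 222

222


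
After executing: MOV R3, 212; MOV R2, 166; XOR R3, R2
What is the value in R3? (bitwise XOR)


Register state trace:
  MOV R3, 212  → R3 = 212 (0b11010100)
  MOV R2, 166  → R2 = 166 (0b10100110)
  XOR R3, R2  → R3 = 212 XOR 166 = 114 (0b01110010)
Final: R3 = 114

114


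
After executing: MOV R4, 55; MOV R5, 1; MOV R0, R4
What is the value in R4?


Register state trace:
  MOV R4, 55  → R4 = 55
  MOV R5, 1  → R5 = 1
  MOV R0, R4  → R0 = 55
Final: R4 = 55

55


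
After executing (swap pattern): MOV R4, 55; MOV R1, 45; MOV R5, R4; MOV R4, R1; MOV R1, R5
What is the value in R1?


Register state trace (swap pattern):
  MOV R4, 55  → R4 = 55
  MOV R1, 45  → R1 = 45
  MOV R5, R4  → R5 = 55  (save R4)
  MOV R4, R1  → R4 = 45  (R4 gets R1's value)
  MOV R1, R5  → R1 = 55  (R1 gets saved value)
Final: R1 = 55

55


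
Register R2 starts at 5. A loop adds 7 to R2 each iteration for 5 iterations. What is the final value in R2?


Starting value: R2 = 5
  Iter 1: R2 = 5 + 7 = 12
  Iter 2: R2 = 12 + 7 = 19
  Iter 3: R2 = 19 + 7 = 26
  Iter 4: R2 = 26 + 7 = 33
  Iter 5: R2 = 33 + 7 = 40
Final: R2 = 40

40


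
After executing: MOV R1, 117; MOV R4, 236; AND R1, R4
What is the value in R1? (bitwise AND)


Register state trace:
  MOV R1, 117  → R1 = 117 (0b01110101)
  MOV R4, 236  → R4 = 236 (0b11101100)
  AND R1, R4  → R1 = 117 AND 236 = 100 (0b01100100)
Final: R1 = 100

100


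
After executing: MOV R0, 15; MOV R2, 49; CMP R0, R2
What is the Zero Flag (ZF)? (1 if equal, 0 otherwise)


Register state trace:
  MOV R0, 15  → R0 = 15
  MOV R2, 49  → R2 = 49
  CMP R0, R2  → computes 15 - 49 = -34
  Result is nonzero, so values are not equal
ZF = 0

0


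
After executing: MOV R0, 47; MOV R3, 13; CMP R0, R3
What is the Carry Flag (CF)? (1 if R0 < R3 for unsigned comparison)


Register state trace:
  MOV R0, 47  → R0 = 47
  MOV R3, 13  → R3 = 13
  CMP R0, R3  → unsigned 47 - 13: no borrow
  47 >= 13, so CF = 0
CF = 0

0


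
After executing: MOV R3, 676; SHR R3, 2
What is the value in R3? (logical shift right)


Register state trace:
  MOV R3, 676  → R3 = 676
  SHR R3, 2  → R3 = 676 >> 2 = 676 // 2^2 = 169
Final: R3 = 169

169


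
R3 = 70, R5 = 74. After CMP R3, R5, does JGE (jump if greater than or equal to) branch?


Trace:
  R3 = 70, R5 = 74
  CMP R3, R5  → compares 70 vs 74
  JGE checks: is 70 greater than or equal to 74?
  70 < 74, so condition is false
Branch taken: No

No


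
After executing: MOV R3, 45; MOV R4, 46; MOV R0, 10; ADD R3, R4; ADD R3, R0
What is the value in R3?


Register state trace:
  MOV R3, 45  → R3 = 45
  MOV R4, 46  → R4 = 46
  MOV R0, 10  → R0 = 10
  ADD R3, R4  → R3 = 45 + 46 = 91
  ADD R3, R0  → R3 = 91 + 10 = 101
Final: R3 = 101

101


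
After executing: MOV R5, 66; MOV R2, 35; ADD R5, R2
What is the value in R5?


Register state trace:
  MOV R5, 66  → R5 = 66
  MOV R2, 35  → R2 = 35
  ADD R5, R2  → R5 = 66 + 35 = 101
Final: R5 = 101

101


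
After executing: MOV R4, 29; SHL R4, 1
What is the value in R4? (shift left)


Register state trace:
  MOV R4, 29  → R4 = 29
  SHL R4, 1  → R4 = 29 << 1 = 29 * 2^1 = 58
Final: R4 = 58

58


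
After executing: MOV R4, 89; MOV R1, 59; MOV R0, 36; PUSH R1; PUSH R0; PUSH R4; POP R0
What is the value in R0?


Stack trace (top is rightmost):
  MOV R4, 89  → R4 = 89
  MOV R1, 59  → R1 = 59
  MOV R0, 36  → R0 = 36
  PUSH R1  → stack: [59]
  PUSH R0  → stack: [59, 36]
  PUSH R4  → stack: [59, 36, 89]
  POP R0  → R0 = 89, stack: [59, 36]
Final: R0 = 89

89


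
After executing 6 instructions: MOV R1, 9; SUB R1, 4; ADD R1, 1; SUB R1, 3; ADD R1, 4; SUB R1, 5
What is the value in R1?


Register state trace:
  MOV R1, 9  → R1 = 9
  SUB R1, 4  → R1 = 9 - 4 = 5
  ADD R1, 1  → R1 = 5 + 1 = 6
  SUB R1, 3  → R1 = 6 - 3 = 3
  ADD R1, 4  → R1 = 3 + 4 = 7
  SUB R1, 5  → R1 = 7 - 5 = 2
Final: R1 = 2

2


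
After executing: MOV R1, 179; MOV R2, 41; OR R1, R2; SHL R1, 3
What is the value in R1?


Register state trace:
  MOV R1, 179  → R1 = 179 (0b10110011)
  MOV R2, 41  → R2 = 41 (0b00101001)
  OR R1, R2  → R1 = 179 OR 41 = 187 (0b10111011)
  SHL R1, 3  → R1 = 187 << 3 = 1496
Final: R1 = 1496

1496


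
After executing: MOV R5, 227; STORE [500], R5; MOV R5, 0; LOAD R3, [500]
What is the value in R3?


Register and memory trace:
  MOV R5, 227  → R5 = 227
  STORE [500], R5  → mem[500] = 227
  MOV R5, 0  → R5 = 0
  LOAD R3, [500]  → R3 = mem[500] = 227
Final: R3 = 227

227


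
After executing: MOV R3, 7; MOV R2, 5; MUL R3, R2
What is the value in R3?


Register state trace:
  MOV R3, 7  → R3 = 7
  MOV R2, 5  → R2 = 5
  MUL R3, R2  → R3 = 7 * 5 = 35
Final: R3 = 35

35


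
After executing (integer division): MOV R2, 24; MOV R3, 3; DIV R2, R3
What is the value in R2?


Register state trace:
  MOV R2, 24  → R2 = 24
  MOV R3, 3  → R3 = 3
  DIV R2, R3  → R2 = 24 // 3 = 8
Final: R2 = 8

8


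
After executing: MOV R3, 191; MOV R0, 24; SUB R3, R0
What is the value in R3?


Register state trace:
  MOV R3, 191  → R3 = 191
  MOV R0, 24  → R0 = 24
  SUB R3, R0  → R3 = 191 - 24 = 167
Final: R3 = 167

167


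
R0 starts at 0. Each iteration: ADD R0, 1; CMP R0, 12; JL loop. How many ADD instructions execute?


Loop trace (R0 starts at 0, target 12, step 1):
  ADD #1: R0 = 0 + 1 = 1  → 1 < 12, loop
  ADD #2: R0 = 1 + 1 = 2  → 2 < 12, loop
  ADD #3: R0 = 2 + 1 = 3  → 3 < 12, loop
  ADD #4: R0 = 3 + 1 = 4  → 4 < 12, loop
  ADD #5: R0 = 4 + 1 = 5  → 5 < 12, loop
  ADD #6: R0 = 5 + 1 = 6  → 6 < 12, loop
  ADD #7: R0 = 6 + 1 = 7  → 7 < 12, loop
  ADD #8: R0 = 7 + 1 = 8  → 8 < 12, loop
  ADD #9: R0 = 8 + 1 = 9  → 9 < 12, loop
  ADD #10: R0 = 9 + 1 = 10  → 10 < 12, loop
  ADD #11: R0 = 10 + 1 = 11  → 11 < 12, loop
  ADD #12: R0 = 11 + 1 = 12  → 12 >= 12, exit
Total ADD instructions: 12

12


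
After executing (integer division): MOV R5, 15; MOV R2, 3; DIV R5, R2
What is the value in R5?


Register state trace:
  MOV R5, 15  → R5 = 15
  MOV R2, 3  → R2 = 3
  DIV R5, R2  → R5 = 15 // 3 = 5
Final: R5 = 5

5


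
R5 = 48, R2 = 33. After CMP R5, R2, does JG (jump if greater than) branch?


Trace:
  R5 = 48, R2 = 33
  CMP R5, R2  → compares 48 vs 33
  JG checks: is 48 greater than 33?
  48 > 33, so condition is true
Branch taken: Yes

Yes


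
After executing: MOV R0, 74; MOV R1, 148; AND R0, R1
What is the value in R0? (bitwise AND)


Register state trace:
  MOV R0, 74  → R0 = 74 (0b01001010)
  MOV R1, 148  → R1 = 148 (0b10010100)
  AND R0, R1  → R0 = 74 AND 148 = 0 (0b00000000)
Final: R0 = 0

0


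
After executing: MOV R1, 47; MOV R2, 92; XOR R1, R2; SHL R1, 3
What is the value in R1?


Register state trace:
  MOV R1, 47  → R1 = 47 (0b00101111)
  MOV R2, 92  → R2 = 92 (0b01011100)
  XOR R1, R2  → R1 = 47 XOR 92 = 115 (0b01110011)
  SHL R1, 3  → R1 = 115 << 3 = 920
Final: R1 = 920

920


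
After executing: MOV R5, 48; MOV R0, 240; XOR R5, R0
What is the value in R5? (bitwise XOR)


Register state trace:
  MOV R5, 48  → R5 = 48 (0b00110000)
  MOV R0, 240  → R0 = 240 (0b11110000)
  XOR R5, R0  → R5 = 48 XOR 240 = 192 (0b11000000)
Final: R5 = 192

192


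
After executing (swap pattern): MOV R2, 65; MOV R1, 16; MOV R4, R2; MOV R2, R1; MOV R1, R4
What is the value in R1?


Register state trace (swap pattern):
  MOV R2, 65  → R2 = 65
  MOV R1, 16  → R1 = 16
  MOV R4, R2  → R4 = 65  (save R2)
  MOV R2, R1  → R2 = 16  (R2 gets R1's value)
  MOV R1, R4  → R1 = 65  (R1 gets saved value)
Final: R1 = 65

65


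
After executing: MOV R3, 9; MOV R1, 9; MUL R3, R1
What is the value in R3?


Register state trace:
  MOV R3, 9  → R3 = 9
  MOV R1, 9  → R1 = 9
  MUL R3, R1  → R3 = 9 * 9 = 81
Final: R3 = 81

81


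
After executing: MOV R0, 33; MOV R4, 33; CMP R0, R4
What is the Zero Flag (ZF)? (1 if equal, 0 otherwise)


Register state trace:
  MOV R0, 33  → R0 = 33
  MOV R4, 33  → R4 = 33
  CMP R0, R4  → computes 33 - 33 = 0
  Result is zero, so values are equal
ZF = 1

1


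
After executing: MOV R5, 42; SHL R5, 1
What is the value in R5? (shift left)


Register state trace:
  MOV R5, 42  → R5 = 42
  SHL R5, 1  → R5 = 42 << 1 = 42 * 2^1 = 84
Final: R5 = 84

84


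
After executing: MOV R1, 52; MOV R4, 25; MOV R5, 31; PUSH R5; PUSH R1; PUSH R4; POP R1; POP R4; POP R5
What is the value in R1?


Stack trace (top is rightmost):
  MOV R1, 52  → R1 = 52
  MOV R4, 25  → R4 = 25
  MOV R5, 31  → R5 = 31
  PUSH R5  → stack: [31]
  PUSH R1  → stack: [31, 52]
  PUSH R4  → stack: [31, 52, 25]
  POP R1  → R1 = 25, stack: [31, 52]
  POP R4  → R4 = 52, stack: [31]
  POP R5  → R5 = 31, stack: []
Final: R1 = 25

25


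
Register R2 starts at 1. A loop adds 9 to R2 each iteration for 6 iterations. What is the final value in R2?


Starting value: R2 = 1
  Iter 1: R2 = 1 + 9 = 10
  Iter 2: R2 = 10 + 9 = 19
  Iter 3: R2 = 19 + 9 = 28
  Iter 4: R2 = 28 + 9 = 37
  Iter 5: R2 = 37 + 9 = 46
  Iter 6: R2 = 46 + 9 = 55
Final: R2 = 55

55


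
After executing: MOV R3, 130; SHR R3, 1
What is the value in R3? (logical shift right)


Register state trace:
  MOV R3, 130  → R3 = 130
  SHR R3, 1  → R3 = 130 >> 1 = 130 // 2^1 = 65
Final: R3 = 65

65


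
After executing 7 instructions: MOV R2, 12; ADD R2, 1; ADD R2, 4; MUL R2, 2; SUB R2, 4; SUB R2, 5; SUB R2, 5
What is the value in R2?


Register state trace:
  MOV R2, 12  → R2 = 12
  ADD R2, 1  → R2 = 12 + 1 = 13
  ADD R2, 4  → R2 = 13 + 4 = 17
  MUL R2, 2  → R2 = 17 * 2 = 34
  SUB R2, 4  → R2 = 34 - 4 = 30
  SUB R2, 5  → R2 = 30 - 5 = 25
  SUB R2, 5  → R2 = 25 - 5 = 20
Final: R2 = 20

20


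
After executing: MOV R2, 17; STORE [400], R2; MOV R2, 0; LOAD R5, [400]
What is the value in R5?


Register and memory trace:
  MOV R2, 17  → R2 = 17
  STORE [400], R2  → mem[400] = 17
  MOV R2, 0  → R2 = 0
  LOAD R5, [400]  → R5 = mem[400] = 17
Final: R5 = 17

17


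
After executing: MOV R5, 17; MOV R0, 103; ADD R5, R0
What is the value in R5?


Register state trace:
  MOV R5, 17  → R5 = 17
  MOV R0, 103  → R0 = 103
  ADD R5, R0  → R5 = 17 + 103 = 120
Final: R5 = 120

120


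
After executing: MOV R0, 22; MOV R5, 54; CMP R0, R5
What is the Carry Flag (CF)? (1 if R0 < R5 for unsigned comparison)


Register state trace:
  MOV R0, 22  → R0 = 22
  MOV R5, 54  → R5 = 54
  CMP R0, R5  → unsigned 22 - 54: borrow occurs
  22 < 54, so CF = 1
CF = 1

1


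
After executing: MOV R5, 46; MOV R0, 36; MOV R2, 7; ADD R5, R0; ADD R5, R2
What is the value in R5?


Register state trace:
  MOV R5, 46  → R5 = 46
  MOV R0, 36  → R0 = 36
  MOV R2, 7  → R2 = 7
  ADD R5, R0  → R5 = 46 + 36 = 82
  ADD R5, R2  → R5 = 82 + 7 = 89
Final: R5 = 89

89


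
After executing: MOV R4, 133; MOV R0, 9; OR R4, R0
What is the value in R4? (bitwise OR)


Register state trace:
  MOV R4, 133  → R4 = 133 (0b10000101)
  MOV R0, 9  → R0 = 9 (0b00001001)
  OR R4, R0   → R4 = 133 OR 9 = 141 (0b10001101)
Final: R4 = 141

141


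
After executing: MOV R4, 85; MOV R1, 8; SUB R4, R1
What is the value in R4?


Register state trace:
  MOV R4, 85  → R4 = 85
  MOV R1, 8  → R1 = 8
  SUB R4, R1  → R4 = 85 - 8 = 77
Final: R4 = 77

77


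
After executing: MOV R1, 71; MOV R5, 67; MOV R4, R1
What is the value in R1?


Register state trace:
  MOV R1, 71  → R1 = 71
  MOV R5, 67  → R5 = 67
  MOV R4, R1  → R4 = 71
Final: R1 = 71

71


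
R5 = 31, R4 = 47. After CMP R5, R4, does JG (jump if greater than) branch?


Trace:
  R5 = 31, R4 = 47
  CMP R5, R4  → compares 31 vs 47
  JG checks: is 31 greater than 47?
  31 < 47, so condition is false
Branch taken: No

No


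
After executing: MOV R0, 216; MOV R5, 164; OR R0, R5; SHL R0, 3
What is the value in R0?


Register state trace:
  MOV R0, 216  → R0 = 216 (0b11011000)
  MOV R5, 164  → R5 = 164 (0b10100100)
  OR R0, R5  → R0 = 216 OR 164 = 252 (0b11111100)
  SHL R0, 3  → R0 = 252 << 3 = 2016
Final: R0 = 2016

2016


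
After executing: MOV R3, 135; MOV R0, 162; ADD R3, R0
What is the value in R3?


Register state trace:
  MOV R3, 135  → R3 = 135
  MOV R0, 162  → R0 = 162
  ADD R3, R0  → R3 = 135 + 162 = 297
Final: R3 = 297

297


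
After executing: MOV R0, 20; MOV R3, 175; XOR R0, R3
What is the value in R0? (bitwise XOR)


Register state trace:
  MOV R0, 20  → R0 = 20 (0b00010100)
  MOV R3, 175  → R3 = 175 (0b10101111)
  XOR R0, R3  → R0 = 20 XOR 175 = 187 (0b10111011)
Final: R0 = 187

187


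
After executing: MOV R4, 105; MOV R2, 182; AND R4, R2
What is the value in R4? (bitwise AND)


Register state trace:
  MOV R4, 105  → R4 = 105 (0b01101001)
  MOV R2, 182  → R2 = 182 (0b10110110)
  AND R4, R2  → R4 = 105 AND 182 = 32 (0b00100000)
Final: R4 = 32

32


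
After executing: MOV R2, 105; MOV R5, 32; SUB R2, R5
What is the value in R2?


Register state trace:
  MOV R2, 105  → R2 = 105
  MOV R5, 32  → R5 = 32
  SUB R2, R5  → R2 = 105 - 32 = 73
Final: R2 = 73

73


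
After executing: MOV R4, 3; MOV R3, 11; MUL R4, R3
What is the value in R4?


Register state trace:
  MOV R4, 3  → R4 = 3
  MOV R3, 11  → R3 = 11
  MUL R4, R3  → R4 = 3 * 11 = 33
Final: R4 = 33

33


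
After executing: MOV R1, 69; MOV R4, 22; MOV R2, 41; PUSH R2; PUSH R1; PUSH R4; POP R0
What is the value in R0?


Stack trace (top is rightmost):
  MOV R1, 69  → R1 = 69
  MOV R4, 22  → R4 = 22
  MOV R2, 41  → R2 = 41
  PUSH R2  → stack: [41]
  PUSH R1  → stack: [41, 69]
  PUSH R4  → stack: [41, 69, 22]
  POP R0  → R0 = 22, stack: [41, 69]
Final: R0 = 22

22


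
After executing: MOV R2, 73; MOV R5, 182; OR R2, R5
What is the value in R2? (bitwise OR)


Register state trace:
  MOV R2, 73  → R2 = 73 (0b01001001)
  MOV R5, 182  → R5 = 182 (0b10110110)
  OR R2, R5   → R2 = 73 OR 182 = 255 (0b11111111)
Final: R2 = 255

255


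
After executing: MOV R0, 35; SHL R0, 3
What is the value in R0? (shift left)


Register state trace:
  MOV R0, 35  → R0 = 35
  SHL R0, 3  → R0 = 35 << 3 = 35 * 2^3 = 280
Final: R0 = 280

280


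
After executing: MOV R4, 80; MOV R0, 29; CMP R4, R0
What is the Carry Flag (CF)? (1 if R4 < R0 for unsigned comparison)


Register state trace:
  MOV R4, 80  → R4 = 80
  MOV R0, 29  → R0 = 29
  CMP R4, R0  → unsigned 80 - 29: no borrow
  80 >= 29, so CF = 0
CF = 0

0


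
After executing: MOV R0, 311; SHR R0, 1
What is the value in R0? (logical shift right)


Register state trace:
  MOV R0, 311  → R0 = 311
  SHR R0, 1  → R0 = 311 >> 1 = 311 // 2^1 = 155
Final: R0 = 155

155


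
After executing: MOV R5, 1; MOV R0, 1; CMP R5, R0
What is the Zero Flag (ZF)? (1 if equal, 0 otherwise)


Register state trace:
  MOV R5, 1  → R5 = 1
  MOV R0, 1  → R0 = 1
  CMP R5, R0  → computes 1 - 1 = 0
  Result is zero, so values are equal
ZF = 1

1


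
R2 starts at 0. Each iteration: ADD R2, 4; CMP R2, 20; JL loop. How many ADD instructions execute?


Loop trace (R2 starts at 0, target 20, step 4):
  ADD #1: R2 = 0 + 4 = 4  → 4 < 20, loop
  ADD #2: R2 = 4 + 4 = 8  → 8 < 20, loop
  ADD #3: R2 = 8 + 4 = 12  → 12 < 20, loop
  ADD #4: R2 = 12 + 4 = 16  → 16 < 20, loop
  ADD #5: R2 = 16 + 4 = 20  → 20 >= 20, exit
Total ADD instructions: 5

5


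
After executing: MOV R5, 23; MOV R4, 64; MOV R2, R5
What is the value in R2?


Register state trace:
  MOV R5, 23  → R5 = 23
  MOV R4, 64  → R4 = 64
  MOV R2, R5  → R2 = 23
Final: R2 = 23

23


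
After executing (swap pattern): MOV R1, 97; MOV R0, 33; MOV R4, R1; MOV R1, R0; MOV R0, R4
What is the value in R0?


Register state trace (swap pattern):
  MOV R1, 97  → R1 = 97
  MOV R0, 33  → R0 = 33
  MOV R4, R1  → R4 = 97  (save R1)
  MOV R1, R0  → R1 = 33  (R1 gets R0's value)
  MOV R0, R4  → R0 = 97  (R0 gets saved value)
Final: R0 = 97

97


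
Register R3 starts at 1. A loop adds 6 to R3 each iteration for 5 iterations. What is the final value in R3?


Starting value: R3 = 1
  Iter 1: R3 = 1 + 6 = 7
  Iter 2: R3 = 7 + 6 = 13
  Iter 3: R3 = 13 + 6 = 19
  Iter 4: R3 = 19 + 6 = 25
  Iter 5: R3 = 25 + 6 = 31
Final: R3 = 31

31


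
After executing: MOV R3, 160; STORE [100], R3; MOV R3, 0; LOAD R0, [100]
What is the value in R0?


Register and memory trace:
  MOV R3, 160  → R3 = 160
  STORE [100], R3  → mem[100] = 160
  MOV R3, 0  → R3 = 0
  LOAD R0, [100]  → R0 = mem[100] = 160
Final: R0 = 160

160


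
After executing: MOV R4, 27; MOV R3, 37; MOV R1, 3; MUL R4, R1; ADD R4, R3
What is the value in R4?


Register state trace:
  MOV R4, 27  → R4 = 27
  MOV R3, 37  → R3 = 37
  MOV R1, 3  → R1 = 3
  MUL R4, R1  → R4 = 27 * 3 = 81
  ADD R4, R3  → R4 = 81 + 37 = 118
Final: R4 = 118

118


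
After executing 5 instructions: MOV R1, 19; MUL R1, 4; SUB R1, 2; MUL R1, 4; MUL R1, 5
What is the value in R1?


Register state trace:
  MOV R1, 19  → R1 = 19
  MUL R1, 4  → R1 = 19 * 4 = 76
  SUB R1, 2  → R1 = 76 - 2 = 74
  MUL R1, 4  → R1 = 74 * 4 = 296
  MUL R1, 5  → R1 = 296 * 5 = 1480
Final: R1 = 1480

1480
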